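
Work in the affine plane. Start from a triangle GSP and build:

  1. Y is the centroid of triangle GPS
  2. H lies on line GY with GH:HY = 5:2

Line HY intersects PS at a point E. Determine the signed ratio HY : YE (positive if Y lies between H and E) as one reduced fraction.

HY:YE = 4/7

Choose coordinates G = (0, 0), S = (1, 0), P = (0, 1).
1. Y is the centroid of triangle GPS ⇒ Y = (1/3, 1/3)
2. H lies on line GY with GH:HY = 5:2 ⇒ H = (5/21, 5/21)
line HY meets PS at E = (1/2, 1/2)
Y = H + t·(E−H) with t = 4/11, so HY:YE = 4/11:7/11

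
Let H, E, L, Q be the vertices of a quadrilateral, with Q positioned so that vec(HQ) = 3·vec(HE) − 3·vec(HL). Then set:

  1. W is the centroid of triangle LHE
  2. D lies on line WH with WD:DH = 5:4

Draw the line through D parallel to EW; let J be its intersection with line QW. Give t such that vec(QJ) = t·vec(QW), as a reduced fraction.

Choose coordinates H = (0, 0), E = (1, 0), L = (0, 1), Q = (3, -3).
1. W is the centroid of triangle LHE ⇒ W = (1/3, 1/3)
2. D lies on line WH with WD:DH = 5:4 ⇒ D = (4/27, 4/27)
through D parallel to EW: direction (-2/3, 1/3); meets QW at J = (19/27, -7/54)
J = Q + t·(W−Q) with t = 31/36

t = 31/36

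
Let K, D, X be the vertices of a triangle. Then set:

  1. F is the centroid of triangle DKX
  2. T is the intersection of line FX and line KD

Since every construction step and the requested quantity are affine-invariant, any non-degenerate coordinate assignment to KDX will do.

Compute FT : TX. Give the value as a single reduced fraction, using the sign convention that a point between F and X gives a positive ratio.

FT:TX = -1/3

Choose coordinates K = (0, 0), D = (1, 0), X = (0, 1).
1. F is the centroid of triangle DKX ⇒ F = (1/3, 1/3)
2. T is the intersection of line FX and line KD ⇒ T = (1/2, 0)
T = F + t·(X−F) with t = -1/2, so FT:TX = t:(1−t) = -1/2:3/2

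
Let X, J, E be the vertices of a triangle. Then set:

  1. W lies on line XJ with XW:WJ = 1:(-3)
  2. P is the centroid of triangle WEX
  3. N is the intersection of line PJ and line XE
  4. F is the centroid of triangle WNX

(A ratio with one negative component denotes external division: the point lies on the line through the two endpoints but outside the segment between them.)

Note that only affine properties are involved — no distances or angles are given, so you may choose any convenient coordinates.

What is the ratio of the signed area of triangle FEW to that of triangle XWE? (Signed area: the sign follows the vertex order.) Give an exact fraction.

[FEW]:[XWE] = -4/7

Set X = (0, 0), J = (1, 0), E = (0, 1); any affine frame gives the same invariant.
1. W lies on line XJ with XW:WJ = 1:(-3) ⇒ W = (-1/2, 0)
2. P is the centroid of triangle WEX ⇒ P = (-1/6, 1/3)
3. N is the intersection of line PJ and line XE ⇒ N = (0, 2/7)
4. F is the centroid of triangle WNX ⇒ F = (-1/6, 2/21)
2·[FEW] = 2/7, 2·[XWE] = -1/2
[FEW]:[XWE] = 2/7:-1/2 = -4/7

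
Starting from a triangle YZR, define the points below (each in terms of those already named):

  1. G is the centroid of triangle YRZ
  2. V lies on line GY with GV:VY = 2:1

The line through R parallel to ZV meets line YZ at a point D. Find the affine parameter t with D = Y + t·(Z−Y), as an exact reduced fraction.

Choose coordinates Y = (0, 0), Z = (1, 0), R = (0, 1).
1. G is the centroid of triangle YRZ ⇒ G = (1/3, 1/3)
2. V lies on line GY with GV:VY = 2:1 ⇒ V = (1/9, 1/9)
through R parallel to ZV: direction (-8/9, 1/9); meets YZ at D = (8, 0)
D = Y + t·(Z−Y) with t = 8

t = 8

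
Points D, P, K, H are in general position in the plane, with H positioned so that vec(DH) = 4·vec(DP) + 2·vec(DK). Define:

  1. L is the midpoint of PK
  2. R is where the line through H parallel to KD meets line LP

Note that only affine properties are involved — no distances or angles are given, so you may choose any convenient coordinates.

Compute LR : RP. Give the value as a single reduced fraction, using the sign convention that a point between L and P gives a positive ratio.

LR:RP = -7/6

Choose coordinates D = (0, 0), P = (1, 0), K = (0, 1), H = (4, 2).
1. L is the midpoint of PK ⇒ L = (1/2, 1/2)
2. R is where the line through H parallel to KD meets line LP ⇒ R = (4, -3)
R = L + t·(P−L) with t = 7, so LR:RP = t:(1−t) = 7:-6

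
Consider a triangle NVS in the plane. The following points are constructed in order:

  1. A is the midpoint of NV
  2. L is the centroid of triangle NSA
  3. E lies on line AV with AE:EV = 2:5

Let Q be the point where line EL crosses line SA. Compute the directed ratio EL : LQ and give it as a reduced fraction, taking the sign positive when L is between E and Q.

EL:LQ = -13/7

Choose coordinates N = (0, 0), V = (1, 0), S = (0, 1).
1. A is the midpoint of NV ⇒ A = (1/2, 0)
2. L is the centroid of triangle NSA ⇒ L = (1/6, 1/3)
3. E lies on line AV with AE:EV = 2:5 ⇒ E = (9/14, 0)
line EL meets SA at Q = (11/26, 2/13)
L = E + t·(Q−E) with t = 13/6, so EL:LQ = 13/6:-7/6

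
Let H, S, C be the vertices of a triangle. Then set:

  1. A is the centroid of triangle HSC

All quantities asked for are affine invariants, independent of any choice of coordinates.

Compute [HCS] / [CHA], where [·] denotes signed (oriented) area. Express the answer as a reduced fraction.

Assign H = (0, 0), S = (1, 0), C = (0, 1) — the answer is frame-independent, so this choice is without loss of generality.
1. A is the centroid of triangle HSC ⇒ A = (1/3, 1/3)
2·[HCS] = -1, 2·[CHA] = 1/3
[HCS]:[CHA] = -1:1/3 = -3

[HCS]:[CHA] = -3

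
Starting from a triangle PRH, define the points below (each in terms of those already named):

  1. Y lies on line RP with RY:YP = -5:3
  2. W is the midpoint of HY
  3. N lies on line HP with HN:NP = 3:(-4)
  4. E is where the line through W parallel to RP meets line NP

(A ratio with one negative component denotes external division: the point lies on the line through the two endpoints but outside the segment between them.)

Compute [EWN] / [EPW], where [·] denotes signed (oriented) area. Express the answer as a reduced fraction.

Assign P = (0, 0), R = (1, 0), H = (0, 1) — the answer is frame-independent, so this choice is without loss of generality.
1. Y lies on line RP with RY:YP = -5:3 ⇒ Y = (-3/2, 0)
2. W is the midpoint of HY ⇒ W = (-3/4, 1/2)
3. N lies on line HP with HN:NP = 3:(-4) ⇒ N = (0, 4)
4. E is where the line through W parallel to RP meets line NP ⇒ E = (0, 1/2)
2·[EWN] = -21/8, 2·[EPW] = -3/8
[EWN]:[EPW] = -21/8:-3/8 = 7

[EWN]:[EPW] = 7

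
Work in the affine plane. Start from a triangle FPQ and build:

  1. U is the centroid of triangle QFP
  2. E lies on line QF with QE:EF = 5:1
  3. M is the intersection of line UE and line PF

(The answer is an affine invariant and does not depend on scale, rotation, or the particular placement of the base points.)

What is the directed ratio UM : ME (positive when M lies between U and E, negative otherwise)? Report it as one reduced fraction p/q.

Work in coordinates with F = (0, 0), P = (1, 0), Q = (0, 1).
1. U is the centroid of triangle QFP ⇒ U = (1/3, 1/3)
2. E lies on line QF with QE:EF = 5:1 ⇒ E = (0, 1/6)
3. M is the intersection of line UE and line PF ⇒ M = (-1/3, 0)
M = U + t·(E−U) with t = 2, so UM:ME = t:(1−t) = 2:-1

UM:ME = -2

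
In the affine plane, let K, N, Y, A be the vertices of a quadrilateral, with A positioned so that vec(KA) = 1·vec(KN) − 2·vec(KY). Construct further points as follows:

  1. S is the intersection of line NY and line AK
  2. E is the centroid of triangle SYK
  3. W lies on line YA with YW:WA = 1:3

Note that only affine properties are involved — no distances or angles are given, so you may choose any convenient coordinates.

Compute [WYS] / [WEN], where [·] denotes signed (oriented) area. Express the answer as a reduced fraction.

Set K = (0, 0), N = (1, 0), Y = (0, 1), A = (1, -2); any affine frame gives the same invariant.
1. S is the intersection of line NY and line AK ⇒ S = (-1, 2)
2. E is the centroid of triangle SYK ⇒ E = (-1/3, 1)
3. W lies on line YA with YW:WA = 1:3 ⇒ W = (1/4, 1/4)
2·[WYS] = 1/2, 2·[WEN] = -5/12
[WYS]:[WEN] = 1/2:-5/12 = -6/5

[WYS]:[WEN] = -6/5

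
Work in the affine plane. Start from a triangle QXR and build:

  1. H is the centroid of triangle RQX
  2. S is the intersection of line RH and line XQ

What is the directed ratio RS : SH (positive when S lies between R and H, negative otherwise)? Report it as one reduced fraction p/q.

Assign Q = (0, 0), X = (1, 0), R = (0, 1) — the answer is frame-independent, so this choice is without loss of generality.
1. H is the centroid of triangle RQX ⇒ H = (1/3, 1/3)
2. S is the intersection of line RH and line XQ ⇒ S = (1/2, 0)
S = R + t·(H−R) with t = 3/2, so RS:SH = t:(1−t) = 3/2:-1/2

RS:SH = -3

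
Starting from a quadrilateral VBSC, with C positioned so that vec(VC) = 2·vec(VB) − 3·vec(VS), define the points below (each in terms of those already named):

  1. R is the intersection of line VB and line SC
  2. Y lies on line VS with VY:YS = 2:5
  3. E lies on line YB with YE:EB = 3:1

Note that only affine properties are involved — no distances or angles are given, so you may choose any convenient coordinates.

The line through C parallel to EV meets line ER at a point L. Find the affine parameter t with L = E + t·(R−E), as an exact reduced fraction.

Choose coordinates V = (0, 0), B = (1, 0), S = (0, 1), C = (2, -3).
1. R is the intersection of line VB and line SC ⇒ R = (1/2, 0)
2. Y lies on line VS with VY:YS = 2:5 ⇒ Y = (0, 2/7)
3. E lies on line YB with YE:EB = 3:1 ⇒ E = (3/4, 1/14)
through C parallel to EV: direction (-3/4, -1/14); meets ER at L = (-16, -33/7)
L = E + t·(R−E) with t = 67

t = 67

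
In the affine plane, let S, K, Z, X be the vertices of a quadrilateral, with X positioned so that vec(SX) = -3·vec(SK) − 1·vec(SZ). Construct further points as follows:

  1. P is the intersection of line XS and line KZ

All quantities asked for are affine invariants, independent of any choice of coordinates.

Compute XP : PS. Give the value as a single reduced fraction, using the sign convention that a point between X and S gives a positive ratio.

Assign S = (0, 0), K = (1, 0), Z = (0, 1), X = (-3, -1) — the answer is frame-independent, so this choice is without loss of generality.
1. P is the intersection of line XS and line KZ ⇒ P = (3/4, 1/4)
P = X + t·(S−X) with t = 5/4, so XP:PS = t:(1−t) = 5/4:-1/4

XP:PS = -5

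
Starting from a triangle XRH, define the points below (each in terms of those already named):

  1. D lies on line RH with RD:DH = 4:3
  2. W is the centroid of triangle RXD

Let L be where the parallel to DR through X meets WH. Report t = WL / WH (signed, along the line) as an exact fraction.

Work in coordinates with X = (0, 0), R = (1, 0), H = (0, 1).
1. D lies on line RH with RD:DH = 4:3 ⇒ D = (3/7, 4/7)
2. W is the centroid of triangle RXD ⇒ W = (10/21, 4/21)
through X parallel to DR: direction (4/7, -4/7); meets WH at L = (10/7, -10/7)
L = W + t·(H−W) with t = -2

t = -2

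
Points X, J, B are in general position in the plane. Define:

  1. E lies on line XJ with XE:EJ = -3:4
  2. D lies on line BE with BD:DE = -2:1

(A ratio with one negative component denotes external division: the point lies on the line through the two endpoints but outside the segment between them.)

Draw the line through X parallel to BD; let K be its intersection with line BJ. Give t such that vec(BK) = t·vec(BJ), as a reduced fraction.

t = 3/4

Choose coordinates X = (0, 0), J = (1, 0), B = (0, 1).
1. E lies on line XJ with XE:EJ = -3:4 ⇒ E = (-3, 0)
2. D lies on line BE with BD:DE = -2:1 ⇒ D = (-6, -1)
through X parallel to BD: direction (-6, -2); meets BJ at K = (3/4, 1/4)
K = B + t·(J−B) with t = 3/4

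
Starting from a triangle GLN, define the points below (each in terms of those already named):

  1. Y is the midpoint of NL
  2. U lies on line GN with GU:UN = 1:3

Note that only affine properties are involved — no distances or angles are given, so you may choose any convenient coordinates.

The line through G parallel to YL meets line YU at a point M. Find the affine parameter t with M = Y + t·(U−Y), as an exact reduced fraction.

Choose coordinates G = (0, 0), L = (1, 0), N = (0, 1).
1. Y is the midpoint of NL ⇒ Y = (1/2, 1/2)
2. U lies on line GN with GU:UN = 1:3 ⇒ U = (0, 1/4)
through G parallel to YL: direction (1/2, -1/2); meets YU at M = (-1/6, 1/6)
M = Y + t·(U−Y) with t = 4/3

t = 4/3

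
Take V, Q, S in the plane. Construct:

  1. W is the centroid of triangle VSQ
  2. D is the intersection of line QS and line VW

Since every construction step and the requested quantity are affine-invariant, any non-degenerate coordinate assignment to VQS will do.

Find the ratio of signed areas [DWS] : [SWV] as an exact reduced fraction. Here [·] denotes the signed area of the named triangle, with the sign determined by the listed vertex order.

Work in coordinates with V = (0, 0), Q = (1, 0), S = (0, 1).
1. W is the centroid of triangle VSQ ⇒ W = (1/3, 1/3)
2. D is the intersection of line QS and line VW ⇒ D = (1/2, 1/2)
2·[DWS] = -1/6, 2·[SWV] = -1/3
[DWS]:[SWV] = -1/6:-1/3 = 1/2

[DWS]:[SWV] = 1/2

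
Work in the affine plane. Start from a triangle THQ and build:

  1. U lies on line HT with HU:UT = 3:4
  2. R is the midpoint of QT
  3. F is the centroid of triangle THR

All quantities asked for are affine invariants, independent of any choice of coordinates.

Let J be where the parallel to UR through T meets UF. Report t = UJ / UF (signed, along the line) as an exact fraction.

Assign T = (0, 0), H = (1, 0), Q = (0, 1) — the answer is frame-independent, so this choice is without loss of generality.
1. U lies on line HT with HU:UT = 3:4 ⇒ U = (4/7, 0)
2. R is the midpoint of QT ⇒ R = (0, 1/2)
3. F is the centroid of triangle THR ⇒ F = (1/3, 1/6)
through T parallel to UR: direction (-4/7, 1/2); meets UF at J = (-16/7, 2)
J = U + t·(F−U) with t = 12

t = 12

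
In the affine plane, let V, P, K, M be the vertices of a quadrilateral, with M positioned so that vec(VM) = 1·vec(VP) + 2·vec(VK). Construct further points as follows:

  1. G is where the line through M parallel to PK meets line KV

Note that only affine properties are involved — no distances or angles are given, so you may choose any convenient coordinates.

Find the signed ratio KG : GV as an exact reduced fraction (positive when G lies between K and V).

Set V = (0, 0), P = (1, 0), K = (0, 1), M = (1, 2); any affine frame gives the same invariant.
1. G is where the line through M parallel to PK meets line KV ⇒ G = (0, 3)
G = K + t·(V−K) with t = -2, so KG:GV = t:(1−t) = -2:3

KG:GV = -2/3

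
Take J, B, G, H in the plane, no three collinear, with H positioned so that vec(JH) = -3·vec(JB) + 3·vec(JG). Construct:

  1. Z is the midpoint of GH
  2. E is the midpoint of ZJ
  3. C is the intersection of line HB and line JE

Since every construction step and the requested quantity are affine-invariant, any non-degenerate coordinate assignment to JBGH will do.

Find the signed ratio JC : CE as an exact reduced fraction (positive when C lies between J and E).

Assign J = (0, 0), B = (1, 0), G = (0, 1), H = (-3, 3) — the answer is frame-independent, so this choice is without loss of generality.
1. Z is the midpoint of GH ⇒ Z = (-3/2, 2)
2. E is the midpoint of ZJ ⇒ E = (-3/4, 1)
3. C is the intersection of line HB and line JE ⇒ C = (-9/7, 12/7)
C = J + t·(E−J) with t = 12/7, so JC:CE = t:(1−t) = 12/7:-5/7

JC:CE = -12/5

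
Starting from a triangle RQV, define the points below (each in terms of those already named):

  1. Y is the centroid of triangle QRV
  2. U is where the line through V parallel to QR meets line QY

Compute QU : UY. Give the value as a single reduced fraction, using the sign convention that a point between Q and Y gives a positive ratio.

Assign R = (0, 0), Q = (1, 0), V = (0, 1) — the answer is frame-independent, so this choice is without loss of generality.
1. Y is the centroid of triangle QRV ⇒ Y = (1/3, 1/3)
2. U is where the line through V parallel to QR meets line QY ⇒ U = (-1, 1)
U = Q + t·(Y−Q) with t = 3, so QU:UY = t:(1−t) = 3:-2

QU:UY = -3/2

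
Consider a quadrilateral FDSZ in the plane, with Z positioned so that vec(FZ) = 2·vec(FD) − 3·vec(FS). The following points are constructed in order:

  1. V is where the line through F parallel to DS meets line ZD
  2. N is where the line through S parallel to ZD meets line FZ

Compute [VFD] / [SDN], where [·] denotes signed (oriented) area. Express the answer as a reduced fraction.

Set F = (0, 0), D = (1, 0), S = (0, 1), Z = (2, -3); any affine frame gives the same invariant.
1. V is where the line through F parallel to DS meets line ZD ⇒ V = (3/2, -3/2)
2. N is where the line through S parallel to ZD meets line FZ ⇒ N = (2/3, -1)
2·[VFD] = -3/2, 2·[SDN] = -4/3
[VFD]:[SDN] = -3/2:-4/3 = 9/8

[VFD]:[SDN] = 9/8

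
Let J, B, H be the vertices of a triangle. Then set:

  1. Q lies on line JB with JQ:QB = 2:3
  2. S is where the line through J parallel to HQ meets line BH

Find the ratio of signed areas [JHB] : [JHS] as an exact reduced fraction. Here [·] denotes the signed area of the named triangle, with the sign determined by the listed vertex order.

[JHB]:[JHS] = -3/2

Choose coordinates J = (0, 0), B = (1, 0), H = (0, 1).
1. Q lies on line JB with JQ:QB = 2:3 ⇒ Q = (2/5, 0)
2. S is where the line through J parallel to HQ meets line BH ⇒ S = (-2/3, 5/3)
2·[JHB] = -1, 2·[JHS] = 2/3
[JHB]:[JHS] = -1:2/3 = -3/2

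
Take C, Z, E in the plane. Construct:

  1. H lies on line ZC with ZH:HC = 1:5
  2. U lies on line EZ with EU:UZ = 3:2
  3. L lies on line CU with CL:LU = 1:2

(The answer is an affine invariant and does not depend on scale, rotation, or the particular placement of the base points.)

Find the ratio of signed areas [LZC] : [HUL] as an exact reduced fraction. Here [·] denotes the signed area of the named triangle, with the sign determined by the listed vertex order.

Assign C = (0, 0), Z = (1, 0), E = (0, 1) — the answer is frame-independent, so this choice is without loss of generality.
1. H lies on line ZC with ZH:HC = 1:5 ⇒ H = (5/6, 0)
2. U lies on line EZ with EU:UZ = 3:2 ⇒ U = (3/5, 2/5)
3. L lies on line CU with CL:LU = 1:2 ⇒ L = (1/5, 2/15)
2·[LZC] = -2/15, 2·[HUL] = 2/9
[LZC]:[HUL] = -2/15:2/9 = -3/5

[LZC]:[HUL] = -3/5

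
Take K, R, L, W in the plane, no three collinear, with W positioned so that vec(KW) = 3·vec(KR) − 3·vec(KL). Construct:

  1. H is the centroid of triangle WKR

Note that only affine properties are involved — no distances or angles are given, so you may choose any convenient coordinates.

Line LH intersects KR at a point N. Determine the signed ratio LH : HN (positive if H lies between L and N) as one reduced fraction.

Assign K = (0, 0), R = (1, 0), L = (0, 1), W = (3, -3) — the answer is frame-independent, so this choice is without loss of generality.
1. H is the centroid of triangle WKR ⇒ H = (4/3, -1)
line LH meets KR at N = (2/3, 0)
H = L + t·(N−L) with t = 2, so LH:HN = 2:-1

LH:HN = -2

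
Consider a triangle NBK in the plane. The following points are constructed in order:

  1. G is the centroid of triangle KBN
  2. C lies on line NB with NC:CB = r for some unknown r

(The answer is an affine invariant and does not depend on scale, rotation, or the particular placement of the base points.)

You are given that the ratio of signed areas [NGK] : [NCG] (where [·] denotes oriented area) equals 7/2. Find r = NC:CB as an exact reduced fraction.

Choose coordinates N = (0, 0), B = (1, 0), K = (0, 1).
1. G is the centroid of triangle KBN ⇒ G = (1/3, 1/3)
2. With NC:CB = r, write λ = r/(r+1) so C = N + λ·(B−N); C is affine-linear in λ
Every point depending on C is an affine combination of C and λ-independent points, so each such coordinate is linear in λ; the λ² term in each signed area is a multiple of (B−N)×(B−N) = 0, so 2·[NGK] and 2·[NCG] are each linear in λ. Evaluating at λ=0 and λ=1:
  2·[NGK] = 1/3,   2·[NCG] = 1/3·λ
So [NGK]:[NCG] = (1/3) / (1/3·λ). Setting this equal to 7/2:
  1/3 = 7/2·(1/3·λ)  ⇒  λ = 2/7
Then r = λ/(1−λ) = (2/7)/(5/7) = 2/5. Check: with r = 2/5, C = (2/7, 0) and [NGK]:[NCG] = 7/2 as required.

r = 2/5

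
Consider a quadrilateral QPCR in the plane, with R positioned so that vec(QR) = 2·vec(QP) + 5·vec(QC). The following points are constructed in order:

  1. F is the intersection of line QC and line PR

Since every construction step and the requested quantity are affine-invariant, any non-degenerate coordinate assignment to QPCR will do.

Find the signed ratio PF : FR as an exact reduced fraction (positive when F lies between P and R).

PF:FR = -1/2

Assign Q = (0, 0), P = (1, 0), C = (0, 1), R = (2, 5) — the answer is frame-independent, so this choice is without loss of generality.
1. F is the intersection of line QC and line PR ⇒ F = (0, -5)
F = P + t·(R−P) with t = -1, so PF:FR = t:(1−t) = -1:2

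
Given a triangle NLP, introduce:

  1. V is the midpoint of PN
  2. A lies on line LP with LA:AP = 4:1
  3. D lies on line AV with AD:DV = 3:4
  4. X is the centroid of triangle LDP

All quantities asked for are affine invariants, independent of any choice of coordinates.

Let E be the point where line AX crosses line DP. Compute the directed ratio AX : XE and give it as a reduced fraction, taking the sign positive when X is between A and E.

AX:XE = -2/5

Work in coordinates with N = (0, 0), L = (1, 0), P = (0, 1).
1. V is the midpoint of PN ⇒ V = (0, 1/2)
2. A lies on line LP with LA:AP = 4:1 ⇒ A = (1/5, 4/5)
3. D lies on line AV with AD:DV = 3:4 ⇒ D = (4/35, 47/70)
4. X is the centroid of triangle LDP ⇒ X = (13/35, 39/70)
line AX meets DP at E = (-2/35, 163/140)
X = A + t·(E−A) with t = -2/3, so AX:XE = -2/3:5/3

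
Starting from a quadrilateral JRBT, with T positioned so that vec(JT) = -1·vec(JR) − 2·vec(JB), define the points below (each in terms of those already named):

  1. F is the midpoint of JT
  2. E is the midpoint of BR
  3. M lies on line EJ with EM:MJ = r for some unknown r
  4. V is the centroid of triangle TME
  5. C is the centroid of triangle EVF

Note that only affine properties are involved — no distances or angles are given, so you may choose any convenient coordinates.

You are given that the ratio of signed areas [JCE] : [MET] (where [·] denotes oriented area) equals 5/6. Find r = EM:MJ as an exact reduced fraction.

Assign J = (0, 0), R = (1, 0), B = (0, 1), T = (-1, -2) — the answer is frame-independent, so this choice is without loss of generality.
1. F is the midpoint of JT ⇒ F = (-1/2, -1)
2. E is the midpoint of BR ⇒ E = (1/2, 1/2)
3. With EM:MJ = r, write λ = r/(r+1) so M = E + λ·(J−E); M is affine-linear in λ
4. V is the centroid of triangle TME ⇒ V is an affine combination of earlier points and hence also affine-linear in λ
5. C is the centroid of triangle EVF ⇒ C is an affine combination of earlier points and hence also affine-linear in λ
Every point depending on M is an affine combination of M and λ-independent points, so each such coordinate is linear in λ; the λ² term in each signed area is a multiple of (J−E)×(J−E) = 0, so 2·[JCE] and 2·[MET] are each linear in λ. Evaluating at λ=0 and λ=1:
  2·[JCE] = 5/36,   2·[MET] = -1/2·λ
So [JCE]:[MET] = (5/36) / (-1/2·λ). Setting this equal to 5/6:
  5/36 = 5/6·(-1/2·λ)  ⇒  λ = -1/3
Then r = λ/(1−λ) = (-1/3)/(4/3) = -1/4. Check: with r = -1/4, M = (2/3, 2/3) and [JCE]:[MET] = 5/6 as required.

r = -1/4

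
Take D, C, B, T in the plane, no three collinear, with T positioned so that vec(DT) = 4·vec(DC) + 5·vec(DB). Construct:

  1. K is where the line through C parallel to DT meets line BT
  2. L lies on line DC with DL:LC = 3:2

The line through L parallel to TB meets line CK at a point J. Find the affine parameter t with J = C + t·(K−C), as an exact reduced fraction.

t = 1/5

Set D = (0, 0), C = (1, 0), B = (0, 1), T = (4, 5); any affine frame gives the same invariant.
1. K is where the line through C parallel to DT meets line BT ⇒ K = (9, 10)
2. L lies on line DC with DL:LC = 3:2 ⇒ L = (3/5, 0)
through L parallel to TB: direction (-4, -4); meets CK at J = (13/5, 2)
J = C + t·(K−C) with t = 1/5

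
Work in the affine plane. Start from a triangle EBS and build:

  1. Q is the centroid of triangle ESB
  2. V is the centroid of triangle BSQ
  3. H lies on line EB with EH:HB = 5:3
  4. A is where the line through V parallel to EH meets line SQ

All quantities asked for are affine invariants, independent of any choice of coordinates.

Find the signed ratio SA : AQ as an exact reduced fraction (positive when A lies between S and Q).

SA:AQ = 5

Set E = (0, 0), B = (1, 0), S = (0, 1); any affine frame gives the same invariant.
1. Q is the centroid of triangle ESB ⇒ Q = (1/3, 1/3)
2. V is the centroid of triangle BSQ ⇒ V = (4/9, 4/9)
3. H lies on line EB with EH:HB = 5:3 ⇒ H = (5/8, 0)
4. A is where the line through V parallel to EH meets line SQ ⇒ A = (5/18, 4/9)
A = S + t·(Q−S) with t = 5/6, so SA:AQ = t:(1−t) = 5/6:1/6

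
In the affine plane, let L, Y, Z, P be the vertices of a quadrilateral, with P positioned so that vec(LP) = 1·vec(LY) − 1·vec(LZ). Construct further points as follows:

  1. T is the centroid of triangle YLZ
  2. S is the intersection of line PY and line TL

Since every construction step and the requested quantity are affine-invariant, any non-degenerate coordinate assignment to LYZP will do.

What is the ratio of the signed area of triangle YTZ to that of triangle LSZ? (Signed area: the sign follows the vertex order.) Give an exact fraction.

Work in coordinates with L = (0, 0), Y = (1, 0), Z = (0, 1), P = (1, -1).
1. T is the centroid of triangle YLZ ⇒ T = (1/3, 1/3)
2. S is the intersection of line PY and line TL ⇒ S = (1, 1)
2·[YTZ] = -1/3, 2·[LSZ] = 1
[YTZ]:[LSZ] = -1/3:1 = -1/3

[YTZ]:[LSZ] = -1/3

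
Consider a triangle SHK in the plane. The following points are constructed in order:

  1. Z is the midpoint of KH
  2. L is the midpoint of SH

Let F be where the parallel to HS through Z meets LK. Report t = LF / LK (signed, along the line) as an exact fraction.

t = 1/2

Choose coordinates S = (0, 0), H = (1, 0), K = (0, 1).
1. Z is the midpoint of KH ⇒ Z = (1/2, 1/2)
2. L is the midpoint of SH ⇒ L = (1/2, 0)
through Z parallel to HS: direction (-1, 0); meets LK at F = (1/4, 1/2)
F = L + t·(K−L) with t = 1/2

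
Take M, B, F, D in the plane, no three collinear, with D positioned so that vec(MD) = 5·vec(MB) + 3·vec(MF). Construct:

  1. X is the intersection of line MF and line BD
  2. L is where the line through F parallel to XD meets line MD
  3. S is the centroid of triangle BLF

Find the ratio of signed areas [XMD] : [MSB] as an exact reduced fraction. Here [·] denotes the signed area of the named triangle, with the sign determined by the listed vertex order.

Choose coordinates M = (0, 0), B = (1, 0), F = (0, 1), D = (5, 3).
1. X is the intersection of line MF and line BD ⇒ X = (0, -3/4)
2. L is where the line through F parallel to XD meets line MD ⇒ L = (-20/3, -4)
3. S is the centroid of triangle BLF ⇒ S = (-17/9, -1)
2·[XMD] = -15/4, 2·[MSB] = 1
[XMD]:[MSB] = -15/4:1 = -15/4

[XMD]:[MSB] = -15/4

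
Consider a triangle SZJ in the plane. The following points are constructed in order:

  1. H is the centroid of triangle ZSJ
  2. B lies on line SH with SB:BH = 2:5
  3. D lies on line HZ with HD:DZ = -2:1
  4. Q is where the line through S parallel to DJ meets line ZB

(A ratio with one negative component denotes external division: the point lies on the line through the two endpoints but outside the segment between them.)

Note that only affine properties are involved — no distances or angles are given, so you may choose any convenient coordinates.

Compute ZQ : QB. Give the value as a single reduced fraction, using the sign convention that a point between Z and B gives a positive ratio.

ZQ:QB = -14/3

Assign S = (0, 0), Z = (1, 0), J = (0, 1) — the answer is frame-independent, so this choice is without loss of generality.
1. H is the centroid of triangle ZSJ ⇒ H = (1/3, 1/3)
2. B lies on line SH with SB:BH = 2:5 ⇒ B = (2/21, 2/21)
3. D lies on line HZ with HD:DZ = -2:1 ⇒ D = (5/3, -1/3)
4. Q is where the line through S parallel to DJ meets line ZB ⇒ Q = (-5/33, 4/33)
Q = Z + t·(B−Z) with t = 14/11, so ZQ:QB = t:(1−t) = 14/11:-3/11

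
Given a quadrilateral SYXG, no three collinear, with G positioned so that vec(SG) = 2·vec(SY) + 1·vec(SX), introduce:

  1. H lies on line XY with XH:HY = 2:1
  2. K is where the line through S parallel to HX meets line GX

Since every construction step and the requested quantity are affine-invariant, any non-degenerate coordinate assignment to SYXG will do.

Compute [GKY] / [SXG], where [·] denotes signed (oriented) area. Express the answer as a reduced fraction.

[GKY]:[SXG] = -3/2

Set S = (0, 0), Y = (1, 0), X = (0, 1), G = (2, 1); any affine frame gives the same invariant.
1. H lies on line XY with XH:HY = 2:1 ⇒ H = (2/3, 1/3)
2. K is where the line through S parallel to HX meets line GX ⇒ K = (-1, 1)
2·[GKY] = 3, 2·[SXG] = -2
[GKY]:[SXG] = 3:-2 = -3/2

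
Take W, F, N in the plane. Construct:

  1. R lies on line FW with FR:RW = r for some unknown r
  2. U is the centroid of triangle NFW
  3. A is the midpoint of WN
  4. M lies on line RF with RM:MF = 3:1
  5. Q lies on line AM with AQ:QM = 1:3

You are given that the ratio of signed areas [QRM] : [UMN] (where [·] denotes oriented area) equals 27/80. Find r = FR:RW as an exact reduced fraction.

Work in coordinates with W = (0, 0), F = (1, 0), N = (0, 1).
1. With FR:RW = r, write λ = r/(r+1) so R = F + λ·(W−F); R is affine-linear in λ
2. U is the centroid of triangle NFW ⇒ U = (1/3, 1/3)
3. A is the midpoint of WN ⇒ A = (0, 1/2)
4. M lies on line RF with RM:MF = 3:1 ⇒ M is an affine combination of earlier points and hence also affine-linear in λ
5. Q lies on line AM with AQ:QM = 1:3 ⇒ Q is an affine combination of earlier points and hence also affine-linear in λ
Every point depending on R is an affine combination of R and λ-independent points, so each such coordinate is linear in λ; the λ² term in each signed area is a multiple of (W−F)×(W−F) = 0, so 2·[QRM] and 2·[UMN] are each linear in λ. Evaluating at λ=0 and λ=1:
  2·[QRM] = 9/32·λ,   2·[UMN] = -1/6·λ + 1/3
So [QRM]:[UMN] = (9/32·λ) / (-1/6·λ + 1/3). Setting this equal to 27/80:
  9/32·λ = 27/80·(-1/6·λ + 1/3)  ⇒  λ = 1/3
Then r = λ/(1−λ) = (1/3)/(2/3) = 1/2. Check: with r = 1/2, R = (2/3, 0) and [QRM]:[UMN] = 27/80 as required.

r = 1/2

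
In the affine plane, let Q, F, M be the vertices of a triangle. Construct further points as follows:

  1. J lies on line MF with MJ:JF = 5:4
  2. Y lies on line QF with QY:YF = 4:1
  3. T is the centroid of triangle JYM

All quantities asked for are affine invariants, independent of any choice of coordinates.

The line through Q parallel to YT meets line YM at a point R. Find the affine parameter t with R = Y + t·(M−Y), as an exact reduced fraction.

Assign Q = (0, 0), F = (1, 0), M = (0, 1) — the answer is frame-independent, so this choice is without loss of generality.
1. J lies on line MF with MJ:JF = 5:4 ⇒ J = (5/9, 4/9)
2. Y lies on line QF with QY:YF = 4:1 ⇒ Y = (4/5, 0)
3. T is the centroid of triangle JYM ⇒ T = (61/135, 13/27)
through Q parallel to YT: direction (-47/135, 13/27); meets YM at R = (-188/25, 52/5)
R = Y + t·(M−Y) with t = 52/5

t = 52/5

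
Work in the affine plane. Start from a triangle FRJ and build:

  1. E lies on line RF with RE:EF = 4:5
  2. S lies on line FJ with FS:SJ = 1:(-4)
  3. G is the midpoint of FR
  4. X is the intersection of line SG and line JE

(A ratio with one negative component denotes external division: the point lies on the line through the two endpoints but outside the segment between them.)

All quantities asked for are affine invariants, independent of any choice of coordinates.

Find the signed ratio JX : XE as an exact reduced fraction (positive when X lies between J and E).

Choose coordinates F = (0, 0), R = (1, 0), J = (0, 1).
1. E lies on line RF with RE:EF = 4:5 ⇒ E = (5/9, 0)
2. S lies on line FJ with FS:SJ = 1:(-4) ⇒ S = (0, -1/3)
3. G is the midpoint of FR ⇒ G = (1/2, 0)
4. X is the intersection of line SG and line JE ⇒ X = (20/37, 1/37)
X = J + t·(E−J) with t = 36/37, so JX:XE = t:(1−t) = 36/37:1/37

JX:XE = 36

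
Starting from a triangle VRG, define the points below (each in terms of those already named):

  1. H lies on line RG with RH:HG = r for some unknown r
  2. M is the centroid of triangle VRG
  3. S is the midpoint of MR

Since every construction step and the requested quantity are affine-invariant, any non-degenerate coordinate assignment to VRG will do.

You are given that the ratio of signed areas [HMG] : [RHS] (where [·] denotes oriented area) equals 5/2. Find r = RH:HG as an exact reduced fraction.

r = -4/5

Set V = (0, 0), R = (1, 0), G = (0, 1); any affine frame gives the same invariant.
1. With RH:HG = r, write λ = r/(r+1) so H = R + λ·(G−R); H is affine-linear in λ
2. M is the centroid of triangle VRG ⇒ M = (1/3, 1/3)
3. S is the midpoint of MR ⇒ S = (2/3, 1/6)
Every point depending on H is an affine combination of H and λ-independent points, so each such coordinate is linear in λ; the λ² term in each signed area is a multiple of (G−R)×(G−R) = 0, so 2·[HMG] and 2·[RHS] are each linear in λ. Evaluating at λ=0 and λ=1:
  2·[HMG] = 1/3·λ − 1/3,   2·[RHS] = 1/6·λ
So [HMG]:[RHS] = (1/3·λ − 1/3) / (1/6·λ). Setting this equal to 5/2:
  1/3·λ − 1/3 = 5/2·(1/6·λ)  ⇒  λ = -4
Then r = λ/(1−λ) = (-4)/(5) = -4/5. Check: with r = -4/5, H = (5, -4) and [HMG]:[RHS] = 5/2 as required.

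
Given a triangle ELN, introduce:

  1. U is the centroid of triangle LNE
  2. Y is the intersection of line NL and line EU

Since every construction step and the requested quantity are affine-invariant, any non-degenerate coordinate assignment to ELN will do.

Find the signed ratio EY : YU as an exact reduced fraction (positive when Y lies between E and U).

EY:YU = -3

Set E = (0, 0), L = (1, 0), N = (0, 1); any affine frame gives the same invariant.
1. U is the centroid of triangle LNE ⇒ U = (1/3, 1/3)
2. Y is the intersection of line NL and line EU ⇒ Y = (1/2, 1/2)
Y = E + t·(U−E) with t = 3/2, so EY:YU = t:(1−t) = 3/2:-1/2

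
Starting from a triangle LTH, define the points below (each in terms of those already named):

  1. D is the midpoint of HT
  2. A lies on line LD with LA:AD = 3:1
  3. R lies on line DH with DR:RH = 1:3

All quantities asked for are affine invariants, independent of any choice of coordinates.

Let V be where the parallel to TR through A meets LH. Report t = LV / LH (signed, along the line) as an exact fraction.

t = 3/4

Choose coordinates L = (0, 0), T = (1, 0), H = (0, 1).
1. D is the midpoint of HT ⇒ D = (1/2, 1/2)
2. A lies on line LD with LA:AD = 3:1 ⇒ A = (3/8, 3/8)
3. R lies on line DH with DR:RH = 1:3 ⇒ R = (3/8, 5/8)
through A parallel to TR: direction (-5/8, 5/8); meets LH at V = (0, 3/4)
V = L + t·(H−L) with t = 3/4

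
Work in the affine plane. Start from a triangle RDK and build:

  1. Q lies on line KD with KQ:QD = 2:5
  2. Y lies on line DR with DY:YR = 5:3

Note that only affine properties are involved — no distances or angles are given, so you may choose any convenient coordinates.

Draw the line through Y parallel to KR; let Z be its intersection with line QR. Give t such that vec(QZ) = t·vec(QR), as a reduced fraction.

Choose coordinates R = (0, 0), D = (1, 0), K = (0, 1).
1. Q lies on line KD with KQ:QD = 2:5 ⇒ Q = (2/7, 5/7)
2. Y lies on line DR with DY:YR = 5:3 ⇒ Y = (3/8, 0)
through Y parallel to KR: direction (0, -1); meets QR at Z = (3/8, 15/16)
Z = Q + t·(R−Q) with t = -5/16

t = -5/16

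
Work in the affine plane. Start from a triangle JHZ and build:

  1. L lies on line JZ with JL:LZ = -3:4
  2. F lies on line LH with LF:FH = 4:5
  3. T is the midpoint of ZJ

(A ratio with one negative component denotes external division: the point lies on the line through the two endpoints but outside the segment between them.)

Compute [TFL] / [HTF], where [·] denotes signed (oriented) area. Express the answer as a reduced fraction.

[TFL]:[HTF] = -4/5

Work in coordinates with J = (0, 0), H = (1, 0), Z = (0, 1).
1. L lies on line JZ with JL:LZ = -3:4 ⇒ L = (0, -3)
2. F lies on line LH with LF:FH = 4:5 ⇒ F = (4/9, -5/3)
3. T is the midpoint of ZJ ⇒ T = (0, 1/2)
2·[TFL] = -14/9, 2·[HTF] = 35/18
[TFL]:[HTF] = -14/9:35/18 = -4/5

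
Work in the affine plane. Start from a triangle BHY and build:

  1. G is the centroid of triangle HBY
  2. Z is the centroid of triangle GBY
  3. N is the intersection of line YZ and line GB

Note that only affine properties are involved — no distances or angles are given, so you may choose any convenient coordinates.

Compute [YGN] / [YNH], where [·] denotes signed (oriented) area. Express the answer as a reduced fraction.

[YGN]:[YNH] = -1/4

Set B = (0, 0), H = (1, 0), Y = (0, 1); any affine frame gives the same invariant.
1. G is the centroid of triangle HBY ⇒ G = (1/3, 1/3)
2. Z is the centroid of triangle GBY ⇒ Z = (1/9, 4/9)
3. N is the intersection of line YZ and line GB ⇒ N = (1/6, 1/6)
2·[YGN] = -1/6, 2·[YNH] = 2/3
[YGN]:[YNH] = -1/6:2/3 = -1/4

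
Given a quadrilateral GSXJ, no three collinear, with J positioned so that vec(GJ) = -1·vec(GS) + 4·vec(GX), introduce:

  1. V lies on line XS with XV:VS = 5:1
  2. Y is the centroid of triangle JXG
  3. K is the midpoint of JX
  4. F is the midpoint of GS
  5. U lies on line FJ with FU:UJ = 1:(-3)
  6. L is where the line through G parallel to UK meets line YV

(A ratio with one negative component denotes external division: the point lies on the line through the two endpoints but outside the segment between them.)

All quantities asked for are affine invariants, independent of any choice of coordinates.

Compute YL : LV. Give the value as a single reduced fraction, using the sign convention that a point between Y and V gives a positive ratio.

Choose coordinates G = (0, 0), S = (1, 0), X = (0, 1), J = (-1, 4).
1. V lies on line XS with XV:VS = 5:1 ⇒ V = (5/6, 1/6)
2. Y is the centroid of triangle JXG ⇒ Y = (-1/3, 5/3)
3. K is the midpoint of JX ⇒ K = (-1/2, 5/2)
4. F is the midpoint of GS ⇒ F = (1/2, 0)
5. U lies on line FJ with FU:UJ = 1:(-3) ⇒ U = (5/4, -2)
6. L is where the line through G parallel to UK meets line YV ⇒ L = (-26/27, 52/21)
L = Y + t·(V−Y) with t = -34/63, so YL:LV = t:(1−t) = -34/63:97/63

YL:LV = -34/97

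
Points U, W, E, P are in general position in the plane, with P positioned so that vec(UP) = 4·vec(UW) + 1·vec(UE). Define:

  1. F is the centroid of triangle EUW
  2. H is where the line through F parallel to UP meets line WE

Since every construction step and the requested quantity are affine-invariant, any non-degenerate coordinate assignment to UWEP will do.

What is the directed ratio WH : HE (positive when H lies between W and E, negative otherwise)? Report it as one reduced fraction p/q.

Set U = (0, 0), W = (1, 0), E = (0, 1), P = (4, 1); any affine frame gives the same invariant.
1. F is the centroid of triangle EUW ⇒ F = (1/3, 1/3)
2. H is where the line through F parallel to UP meets line WE ⇒ H = (3/5, 2/5)
H = W + t·(E−W) with t = 2/5, so WH:HE = t:(1−t) = 2/5:3/5

WH:HE = 2/3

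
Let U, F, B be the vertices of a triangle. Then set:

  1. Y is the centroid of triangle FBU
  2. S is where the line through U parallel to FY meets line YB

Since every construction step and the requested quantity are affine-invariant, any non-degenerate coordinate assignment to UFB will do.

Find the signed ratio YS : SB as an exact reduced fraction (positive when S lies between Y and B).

Set U = (0, 0), F = (1, 0), B = (0, 1); any affine frame gives the same invariant.
1. Y is the centroid of triangle FBU ⇒ Y = (1/3, 1/3)
2. S is where the line through U parallel to FY meets line YB ⇒ S = (2/3, -1/3)
S = Y + t·(B−Y) with t = -1, so YS:SB = t:(1−t) = -1:2

YS:SB = -1/2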